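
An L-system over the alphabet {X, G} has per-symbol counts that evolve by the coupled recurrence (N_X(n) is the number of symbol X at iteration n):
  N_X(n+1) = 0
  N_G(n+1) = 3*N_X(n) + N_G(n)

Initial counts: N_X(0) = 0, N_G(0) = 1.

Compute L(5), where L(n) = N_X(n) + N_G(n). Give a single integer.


Answer: 1

Derivation:
Step 0: N_X=0, N_G=1, L=1
Step 1: N_X=0, N_G=1, L=1
Step 2: N_X=0, N_G=1, L=1
Step 3: N_X=0, N_G=1, L=1
Step 4: N_X=0, N_G=1, L=1
Step 5: N_X=0, N_G=1, L=1


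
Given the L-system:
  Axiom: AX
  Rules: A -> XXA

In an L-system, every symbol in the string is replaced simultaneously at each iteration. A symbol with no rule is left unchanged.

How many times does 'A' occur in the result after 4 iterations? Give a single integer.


Answer: 1

Derivation:
Step 0: AX  (1 'A')
Step 1: XXAX  (1 'A')
Step 2: XXXXAX  (1 'A')
Step 3: XXXXXXAX  (1 'A')
Step 4: XXXXXXXXAX  (1 'A')


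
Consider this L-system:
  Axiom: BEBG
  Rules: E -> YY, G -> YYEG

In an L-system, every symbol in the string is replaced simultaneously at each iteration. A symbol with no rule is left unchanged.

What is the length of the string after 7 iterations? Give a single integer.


Answer: 32

Derivation:
Step 0: length = 4
Step 1: length = 8
Step 2: length = 12
Step 3: length = 16
Step 4: length = 20
Step 5: length = 24
Step 6: length = 28
Step 7: length = 32


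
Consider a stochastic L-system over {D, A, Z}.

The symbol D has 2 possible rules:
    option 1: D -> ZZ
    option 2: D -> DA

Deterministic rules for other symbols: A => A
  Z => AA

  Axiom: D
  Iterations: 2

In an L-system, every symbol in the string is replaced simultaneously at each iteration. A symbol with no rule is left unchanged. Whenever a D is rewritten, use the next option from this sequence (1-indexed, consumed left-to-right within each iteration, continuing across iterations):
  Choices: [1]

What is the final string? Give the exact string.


Answer: AAAA

Derivation:
Step 0: D
Step 1: ZZ  (used choices [1])
Step 2: AAAA  (used choices [])


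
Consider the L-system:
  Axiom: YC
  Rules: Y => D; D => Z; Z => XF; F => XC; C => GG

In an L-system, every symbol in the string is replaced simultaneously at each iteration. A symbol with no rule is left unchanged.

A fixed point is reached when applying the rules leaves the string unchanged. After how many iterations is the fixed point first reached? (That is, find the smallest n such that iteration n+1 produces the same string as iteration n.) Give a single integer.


Step 0: YC
Step 1: DGG
Step 2: ZGG
Step 3: XFGG
Step 4: XXCGG
Step 5: XXGGGG
Step 6: XXGGGG  (unchanged — fixed point at step 5)

Answer: 5


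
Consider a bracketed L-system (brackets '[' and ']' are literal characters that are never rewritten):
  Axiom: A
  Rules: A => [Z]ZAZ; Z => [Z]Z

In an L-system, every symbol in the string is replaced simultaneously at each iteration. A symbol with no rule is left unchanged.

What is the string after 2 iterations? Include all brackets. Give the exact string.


Step 0: A
Step 1: [Z]ZAZ
Step 2: [[Z]Z][Z]Z[Z]ZAZ[Z]Z

Answer: [[Z]Z][Z]Z[Z]ZAZ[Z]Z


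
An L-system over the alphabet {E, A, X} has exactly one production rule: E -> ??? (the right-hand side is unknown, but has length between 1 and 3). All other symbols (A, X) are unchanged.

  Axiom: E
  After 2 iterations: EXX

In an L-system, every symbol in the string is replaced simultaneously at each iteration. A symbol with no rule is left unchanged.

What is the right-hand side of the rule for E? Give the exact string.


Answer: EX

Derivation:
Trying E -> EX:
  Step 0: E
  Step 1: EX
  Step 2: EXX
Matches the given result.


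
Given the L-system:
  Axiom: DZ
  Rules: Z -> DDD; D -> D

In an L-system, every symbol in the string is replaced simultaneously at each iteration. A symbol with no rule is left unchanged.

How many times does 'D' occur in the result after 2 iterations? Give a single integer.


Answer: 4

Derivation:
Step 0: DZ  (1 'D')
Step 1: DDDD  (4 'D')
Step 2: DDDD  (4 'D')


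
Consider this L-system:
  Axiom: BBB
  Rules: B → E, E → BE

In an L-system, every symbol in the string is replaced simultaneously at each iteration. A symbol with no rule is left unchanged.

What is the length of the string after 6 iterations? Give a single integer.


Step 0: length = 3
Step 1: length = 3
Step 2: length = 6
Step 3: length = 9
Step 4: length = 15
Step 5: length = 24
Step 6: length = 39

Answer: 39


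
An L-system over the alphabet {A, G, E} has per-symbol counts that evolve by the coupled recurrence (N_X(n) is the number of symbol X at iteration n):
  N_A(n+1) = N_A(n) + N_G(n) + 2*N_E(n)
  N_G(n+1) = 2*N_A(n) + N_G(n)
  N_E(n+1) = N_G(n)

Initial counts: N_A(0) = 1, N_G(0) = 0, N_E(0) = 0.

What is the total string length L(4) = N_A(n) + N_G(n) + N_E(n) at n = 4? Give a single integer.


Step 0: N_A=1, N_G=0, N_E=0, L=1
Step 1: N_A=1, N_G=2, N_E=0, L=3
Step 2: N_A=3, N_G=4, N_E=2, L=9
Step 3: N_A=11, N_G=10, N_E=4, L=25
Step 4: N_A=29, N_G=32, N_E=10, L=71

Answer: 71


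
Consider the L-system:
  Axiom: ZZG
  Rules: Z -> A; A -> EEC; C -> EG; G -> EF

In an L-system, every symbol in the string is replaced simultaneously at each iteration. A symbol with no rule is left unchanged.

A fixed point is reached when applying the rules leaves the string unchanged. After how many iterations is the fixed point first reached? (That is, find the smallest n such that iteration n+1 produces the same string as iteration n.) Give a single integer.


Step 0: ZZG
Step 1: AAEF
Step 2: EECEECEF
Step 3: EEEGEEEGEF
Step 4: EEEEFEEEEFEF
Step 5: EEEEFEEEEFEF  (unchanged — fixed point at step 4)

Answer: 4


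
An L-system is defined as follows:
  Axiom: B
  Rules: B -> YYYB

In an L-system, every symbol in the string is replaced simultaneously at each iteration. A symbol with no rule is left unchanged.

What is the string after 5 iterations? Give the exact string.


Step 0: B
Step 1: YYYB
Step 2: YYYYYYB
Step 3: YYYYYYYYYB
Step 4: YYYYYYYYYYYYB
Step 5: YYYYYYYYYYYYYYYB

Answer: YYYYYYYYYYYYYYYB


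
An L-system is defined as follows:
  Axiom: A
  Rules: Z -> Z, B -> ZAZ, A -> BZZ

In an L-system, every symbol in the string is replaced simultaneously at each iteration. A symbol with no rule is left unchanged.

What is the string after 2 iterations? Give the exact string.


Step 0: A
Step 1: BZZ
Step 2: ZAZZZ

Answer: ZAZZZ


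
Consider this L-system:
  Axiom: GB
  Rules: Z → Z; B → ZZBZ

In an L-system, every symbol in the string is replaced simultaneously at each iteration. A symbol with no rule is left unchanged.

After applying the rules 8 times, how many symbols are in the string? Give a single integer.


Step 0: length = 2
Step 1: length = 5
Step 2: length = 8
Step 3: length = 11
Step 4: length = 14
Step 5: length = 17
Step 6: length = 20
Step 7: length = 23
Step 8: length = 26

Answer: 26


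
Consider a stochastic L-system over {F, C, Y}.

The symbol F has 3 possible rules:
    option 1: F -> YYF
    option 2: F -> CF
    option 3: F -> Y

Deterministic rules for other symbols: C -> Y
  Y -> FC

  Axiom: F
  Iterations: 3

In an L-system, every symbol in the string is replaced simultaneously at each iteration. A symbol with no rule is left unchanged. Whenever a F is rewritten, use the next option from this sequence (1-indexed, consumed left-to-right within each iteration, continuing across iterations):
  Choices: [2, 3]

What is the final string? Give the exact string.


Step 0: F
Step 1: CF  (used choices [2])
Step 2: YY  (used choices [3])
Step 3: FCFC  (used choices [])

Answer: FCFC


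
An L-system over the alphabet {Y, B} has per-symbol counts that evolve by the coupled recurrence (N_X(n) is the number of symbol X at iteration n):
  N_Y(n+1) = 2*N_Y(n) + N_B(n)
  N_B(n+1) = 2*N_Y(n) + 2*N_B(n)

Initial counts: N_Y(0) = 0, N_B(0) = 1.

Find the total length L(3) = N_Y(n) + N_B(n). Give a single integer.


Step 0: N_Y=0, N_B=1, L=1
Step 1: N_Y=1, N_B=2, L=3
Step 2: N_Y=4, N_B=6, L=10
Step 3: N_Y=14, N_B=20, L=34

Answer: 34


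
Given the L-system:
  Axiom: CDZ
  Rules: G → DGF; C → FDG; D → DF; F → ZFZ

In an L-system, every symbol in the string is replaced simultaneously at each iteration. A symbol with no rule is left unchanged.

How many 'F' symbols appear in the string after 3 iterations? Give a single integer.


Answer: 9

Derivation:
Step 0: CDZ  (0 'F')
Step 1: FDGDFZ  (2 'F')
Step 2: ZFZDFDGFDFZFZZ  (5 'F')
Step 3: ZZFZZDFZFZDFDGFZFZDFZFZZZFZZZ  (9 'F')


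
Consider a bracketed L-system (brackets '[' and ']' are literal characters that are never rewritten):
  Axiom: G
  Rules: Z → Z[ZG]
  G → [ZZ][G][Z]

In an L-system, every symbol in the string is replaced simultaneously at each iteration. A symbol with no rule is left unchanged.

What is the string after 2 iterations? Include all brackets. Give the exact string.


Step 0: G
Step 1: [ZZ][G][Z]
Step 2: [Z[ZG]Z[ZG]][[ZZ][G][Z]][Z[ZG]]

Answer: [Z[ZG]Z[ZG]][[ZZ][G][Z]][Z[ZG]]


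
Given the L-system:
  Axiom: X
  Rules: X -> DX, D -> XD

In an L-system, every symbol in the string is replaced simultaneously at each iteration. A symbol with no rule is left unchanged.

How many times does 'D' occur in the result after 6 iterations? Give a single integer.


Answer: 32

Derivation:
Step 0: X  (0 'D')
Step 1: DX  (1 'D')
Step 2: XDDX  (2 'D')
Step 3: DXXDXDDX  (4 'D')
Step 4: XDDXDXXDDXXDXDDX  (8 'D')
Step 5: DXXDXDDXXDDXDXXDXDDXDXXDDXXDXDDX  (16 'D')
Step 6: XDDXDXXDDXXDXDDXDXXDXDDXXDDXDXXDDXXDXDDXXDDXDXXDXDDXDXXDDXXDXDDX  (32 'D')


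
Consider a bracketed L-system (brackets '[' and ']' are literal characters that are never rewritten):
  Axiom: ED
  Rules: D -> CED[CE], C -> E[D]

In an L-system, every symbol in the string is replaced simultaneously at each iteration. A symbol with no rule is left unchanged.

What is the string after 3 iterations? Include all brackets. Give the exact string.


Answer: EE[CED[CE]]EE[D]ECED[CE][E[D]E][E[CED[CE]]E]

Derivation:
Step 0: ED
Step 1: ECED[CE]
Step 2: EE[D]ECED[CE][E[D]E]
Step 3: EE[CED[CE]]EE[D]ECED[CE][E[D]E][E[CED[CE]]E]


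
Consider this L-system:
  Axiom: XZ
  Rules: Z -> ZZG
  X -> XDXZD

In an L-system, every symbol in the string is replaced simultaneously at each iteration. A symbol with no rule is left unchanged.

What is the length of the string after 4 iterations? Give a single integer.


Step 0: length = 2
Step 1: length = 8
Step 2: length = 22
Step 3: length = 54
Step 4: length = 126

Answer: 126


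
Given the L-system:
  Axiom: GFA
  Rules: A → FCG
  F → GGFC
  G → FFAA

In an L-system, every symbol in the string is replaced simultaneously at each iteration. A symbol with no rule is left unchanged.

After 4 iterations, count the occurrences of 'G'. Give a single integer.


Step 0: GFA  (1 'G')
Step 1: FFAAGGFCFCG  (3 'G')
Step 2: GGFCGGFCFCGFCGFFAAFFAAGGFCCGGFCCFFAA  (10 'G')
Step 3: FFAAFFAAGGFCCFFAAFFAAGGFCCGGFCCFFAAGGFCCFFAAGGFCGGFCFCGFCGGGFCGGFCFCGFCGFFAAFFAAGGFCCCFFAAFFAAGGFCCCGGFCGGFCFCGFCG  (30 'G')
Step 4: GGFCGGFCFCGFCGGGFCGGFCFCGFCGFFAAFFAAGGFCCCGGFCGGFCFCGFCGGGFCGGFCFCGFCGFFAAFFAAGGFCCCFFAAFFAAGGFCCCGGFCGGFCFCGFCGFFAAFFAAGGFCCCGGFCGGFCFCGFCGFFAAFFAAGGFCCFFAAFFAAGGFCCGGFCCFFAAGGFCCFFAAFFAAFFAAGGFCCFFAAFFAAGGFCCGGFCCFFAAGGFCCFFAAGGFCGGFCFCGFCGGGFCGGFCFCGFCGFFAAFFAAGGFCCCCGGFCGGFCFCGFCGGGFCGGFCFCGFCGFFAAFFAAGGFCCCCFFAAFFAAGGFCCFFAAFFAAGGFCCGGFCCFFAAGGFCCFFAA  (96 'G')

Answer: 96


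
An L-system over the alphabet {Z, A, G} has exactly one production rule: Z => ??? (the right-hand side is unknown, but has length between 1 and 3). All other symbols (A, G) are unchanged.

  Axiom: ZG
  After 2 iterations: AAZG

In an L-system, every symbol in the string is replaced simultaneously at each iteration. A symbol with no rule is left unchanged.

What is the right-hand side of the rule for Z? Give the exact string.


Trying Z => AZ:
  Step 0: ZG
  Step 1: AZG
  Step 2: AAZG
Matches the given result.

Answer: AZ


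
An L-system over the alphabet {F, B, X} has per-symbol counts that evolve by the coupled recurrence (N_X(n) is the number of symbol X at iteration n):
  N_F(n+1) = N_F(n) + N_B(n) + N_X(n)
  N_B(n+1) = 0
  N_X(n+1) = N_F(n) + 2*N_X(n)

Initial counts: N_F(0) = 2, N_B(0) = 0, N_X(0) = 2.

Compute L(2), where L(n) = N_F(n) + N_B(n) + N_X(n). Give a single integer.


Step 0: N_F=2, N_B=0, N_X=2, L=4
Step 1: N_F=4, N_B=0, N_X=6, L=10
Step 2: N_F=10, N_B=0, N_X=16, L=26

Answer: 26


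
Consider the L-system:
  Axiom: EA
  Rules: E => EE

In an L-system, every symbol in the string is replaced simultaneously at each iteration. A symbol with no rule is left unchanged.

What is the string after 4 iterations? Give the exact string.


Step 0: EA
Step 1: EEA
Step 2: EEEEA
Step 3: EEEEEEEEA
Step 4: EEEEEEEEEEEEEEEEA

Answer: EEEEEEEEEEEEEEEEA


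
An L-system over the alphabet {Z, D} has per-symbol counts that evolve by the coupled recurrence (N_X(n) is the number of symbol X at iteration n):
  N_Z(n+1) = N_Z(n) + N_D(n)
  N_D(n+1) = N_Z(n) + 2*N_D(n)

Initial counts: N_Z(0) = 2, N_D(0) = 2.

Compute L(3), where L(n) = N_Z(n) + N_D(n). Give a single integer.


Answer: 68

Derivation:
Step 0: N_Z=2, N_D=2, L=4
Step 1: N_Z=4, N_D=6, L=10
Step 2: N_Z=10, N_D=16, L=26
Step 3: N_Z=26, N_D=42, L=68


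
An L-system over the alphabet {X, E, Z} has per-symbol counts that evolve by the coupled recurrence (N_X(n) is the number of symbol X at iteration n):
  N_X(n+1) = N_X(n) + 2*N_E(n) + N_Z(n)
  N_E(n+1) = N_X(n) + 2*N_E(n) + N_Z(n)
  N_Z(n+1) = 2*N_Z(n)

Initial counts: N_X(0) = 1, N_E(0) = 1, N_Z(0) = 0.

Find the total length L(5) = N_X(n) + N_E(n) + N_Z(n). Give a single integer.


Step 0: N_X=1, N_E=1, N_Z=0, L=2
Step 1: N_X=3, N_E=3, N_Z=0, L=6
Step 2: N_X=9, N_E=9, N_Z=0, L=18
Step 3: N_X=27, N_E=27, N_Z=0, L=54
Step 4: N_X=81, N_E=81, N_Z=0, L=162
Step 5: N_X=243, N_E=243, N_Z=0, L=486

Answer: 486


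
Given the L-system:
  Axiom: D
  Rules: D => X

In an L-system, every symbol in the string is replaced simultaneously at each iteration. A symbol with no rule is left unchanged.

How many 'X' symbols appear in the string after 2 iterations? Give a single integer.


Answer: 1

Derivation:
Step 0: D  (0 'X')
Step 1: X  (1 'X')
Step 2: X  (1 'X')


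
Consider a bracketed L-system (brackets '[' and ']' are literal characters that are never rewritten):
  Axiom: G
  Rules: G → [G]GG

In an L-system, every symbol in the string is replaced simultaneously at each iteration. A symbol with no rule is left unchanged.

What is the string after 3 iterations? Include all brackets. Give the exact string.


Step 0: G
Step 1: [G]GG
Step 2: [[G]GG][G]GG[G]GG
Step 3: [[[G]GG][G]GG[G]GG][[G]GG][G]GG[G]GG[[G]GG][G]GG[G]GG

Answer: [[[G]GG][G]GG[G]GG][[G]GG][G]GG[G]GG[[G]GG][G]GG[G]GG


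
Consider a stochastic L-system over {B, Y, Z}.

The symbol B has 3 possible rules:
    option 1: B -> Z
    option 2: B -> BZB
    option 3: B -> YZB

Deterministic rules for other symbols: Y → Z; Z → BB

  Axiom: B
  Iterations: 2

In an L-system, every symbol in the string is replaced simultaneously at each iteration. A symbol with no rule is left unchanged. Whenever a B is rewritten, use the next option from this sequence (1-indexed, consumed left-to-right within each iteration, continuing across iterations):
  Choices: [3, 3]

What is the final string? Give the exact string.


Step 0: B
Step 1: YZB  (used choices [3])
Step 2: ZBBYZB  (used choices [3])

Answer: ZBBYZB


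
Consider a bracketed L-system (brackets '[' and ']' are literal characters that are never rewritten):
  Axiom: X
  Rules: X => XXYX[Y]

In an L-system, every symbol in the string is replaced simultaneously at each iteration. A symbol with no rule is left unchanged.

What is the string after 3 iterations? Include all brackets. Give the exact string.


Answer: XXYX[Y]XXYX[Y]YXXYX[Y][Y]XXYX[Y]XXYX[Y]YXXYX[Y][Y]YXXYX[Y]XXYX[Y]YXXYX[Y][Y][Y]

Derivation:
Step 0: X
Step 1: XXYX[Y]
Step 2: XXYX[Y]XXYX[Y]YXXYX[Y][Y]
Step 3: XXYX[Y]XXYX[Y]YXXYX[Y][Y]XXYX[Y]XXYX[Y]YXXYX[Y][Y]YXXYX[Y]XXYX[Y]YXXYX[Y][Y][Y]


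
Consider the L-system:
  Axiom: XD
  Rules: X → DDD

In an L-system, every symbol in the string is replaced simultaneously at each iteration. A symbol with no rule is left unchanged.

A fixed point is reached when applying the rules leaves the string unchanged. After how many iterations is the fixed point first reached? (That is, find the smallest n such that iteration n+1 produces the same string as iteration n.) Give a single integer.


Answer: 1

Derivation:
Step 0: XD
Step 1: DDDD
Step 2: DDDD  (unchanged — fixed point at step 1)


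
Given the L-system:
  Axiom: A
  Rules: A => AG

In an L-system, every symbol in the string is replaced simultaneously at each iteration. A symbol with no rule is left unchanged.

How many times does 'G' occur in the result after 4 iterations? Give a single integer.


Answer: 4

Derivation:
Step 0: A  (0 'G')
Step 1: AG  (1 'G')
Step 2: AGG  (2 'G')
Step 3: AGGG  (3 'G')
Step 4: AGGGG  (4 'G')


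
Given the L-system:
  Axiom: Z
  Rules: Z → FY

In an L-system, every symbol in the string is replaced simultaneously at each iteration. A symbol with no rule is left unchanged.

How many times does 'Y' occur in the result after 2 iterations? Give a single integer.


Answer: 1

Derivation:
Step 0: Z  (0 'Y')
Step 1: FY  (1 'Y')
Step 2: FY  (1 'Y')


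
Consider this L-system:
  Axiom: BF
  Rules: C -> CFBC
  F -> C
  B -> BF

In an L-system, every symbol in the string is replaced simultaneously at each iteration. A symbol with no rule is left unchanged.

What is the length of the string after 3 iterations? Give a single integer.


Answer: 18

Derivation:
Step 0: length = 2
Step 1: length = 3
Step 2: length = 7
Step 3: length = 18


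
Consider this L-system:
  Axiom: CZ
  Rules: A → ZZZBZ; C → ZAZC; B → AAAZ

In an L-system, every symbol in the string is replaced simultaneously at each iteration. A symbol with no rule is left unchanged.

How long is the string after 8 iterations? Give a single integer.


Answer: 438

Derivation:
Step 0: length = 2
Step 1: length = 5
Step 2: length = 12
Step 3: length = 22
Step 4: length = 44
Step 5: length = 75
Step 6: length = 142
Step 7: length = 236
Step 8: length = 438


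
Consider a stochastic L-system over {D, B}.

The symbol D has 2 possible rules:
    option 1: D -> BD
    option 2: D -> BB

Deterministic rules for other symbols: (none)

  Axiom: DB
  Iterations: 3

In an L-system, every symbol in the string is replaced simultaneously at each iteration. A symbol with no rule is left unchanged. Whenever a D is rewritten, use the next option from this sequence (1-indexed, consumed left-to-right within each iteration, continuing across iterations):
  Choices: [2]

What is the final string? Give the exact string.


Answer: BBB

Derivation:
Step 0: DB
Step 1: BBB  (used choices [2])
Step 2: BBB  (used choices [])
Step 3: BBB  (used choices [])


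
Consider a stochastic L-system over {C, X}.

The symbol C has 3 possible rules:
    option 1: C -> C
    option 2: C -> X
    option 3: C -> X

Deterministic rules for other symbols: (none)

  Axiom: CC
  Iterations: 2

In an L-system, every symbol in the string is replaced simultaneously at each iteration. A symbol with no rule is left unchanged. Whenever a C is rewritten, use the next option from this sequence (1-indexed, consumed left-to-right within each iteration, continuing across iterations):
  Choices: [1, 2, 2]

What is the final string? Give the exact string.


Answer: XX

Derivation:
Step 0: CC
Step 1: CX  (used choices [1, 2])
Step 2: XX  (used choices [2])


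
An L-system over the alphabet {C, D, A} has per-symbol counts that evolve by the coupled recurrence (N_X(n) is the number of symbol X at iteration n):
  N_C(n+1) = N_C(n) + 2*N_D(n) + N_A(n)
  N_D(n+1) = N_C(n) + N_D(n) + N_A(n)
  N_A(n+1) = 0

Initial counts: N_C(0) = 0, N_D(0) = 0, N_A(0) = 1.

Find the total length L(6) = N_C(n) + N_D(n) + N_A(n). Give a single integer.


Answer: 169

Derivation:
Step 0: N_C=0, N_D=0, N_A=1, L=1
Step 1: N_C=1, N_D=1, N_A=0, L=2
Step 2: N_C=3, N_D=2, N_A=0, L=5
Step 3: N_C=7, N_D=5, N_A=0, L=12
Step 4: N_C=17, N_D=12, N_A=0, L=29
Step 5: N_C=41, N_D=29, N_A=0, L=70
Step 6: N_C=99, N_D=70, N_A=0, L=169


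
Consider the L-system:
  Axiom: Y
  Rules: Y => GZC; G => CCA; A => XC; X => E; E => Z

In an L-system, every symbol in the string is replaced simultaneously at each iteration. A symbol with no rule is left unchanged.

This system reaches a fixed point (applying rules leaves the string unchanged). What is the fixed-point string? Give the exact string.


Answer: CCZCZC

Derivation:
Step 0: Y
Step 1: GZC
Step 2: CCAZC
Step 3: CCXCZC
Step 4: CCECZC
Step 5: CCZCZC
Step 6: CCZCZC  (unchanged — fixed point at step 5)


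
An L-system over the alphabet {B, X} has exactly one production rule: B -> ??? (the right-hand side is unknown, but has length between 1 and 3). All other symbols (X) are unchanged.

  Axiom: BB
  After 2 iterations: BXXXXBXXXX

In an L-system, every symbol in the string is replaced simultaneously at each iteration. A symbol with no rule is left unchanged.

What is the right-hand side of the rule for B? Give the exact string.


Trying B -> BXX:
  Step 0: BB
  Step 1: BXXBXX
  Step 2: BXXXXBXXXX
Matches the given result.

Answer: BXX


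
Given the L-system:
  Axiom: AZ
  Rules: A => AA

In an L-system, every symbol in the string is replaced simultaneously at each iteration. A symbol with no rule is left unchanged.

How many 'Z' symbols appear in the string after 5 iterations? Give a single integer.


Step 0: AZ  (1 'Z')
Step 1: AAZ  (1 'Z')
Step 2: AAAAZ  (1 'Z')
Step 3: AAAAAAAAZ  (1 'Z')
Step 4: AAAAAAAAAAAAAAAAZ  (1 'Z')
Step 5: AAAAAAAAAAAAAAAAAAAAAAAAAAAAAAAAZ  (1 'Z')

Answer: 1


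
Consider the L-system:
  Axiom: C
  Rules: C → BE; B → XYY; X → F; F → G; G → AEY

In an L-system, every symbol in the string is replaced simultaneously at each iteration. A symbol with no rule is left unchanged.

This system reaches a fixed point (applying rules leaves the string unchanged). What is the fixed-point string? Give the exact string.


Step 0: C
Step 1: BE
Step 2: XYYE
Step 3: FYYE
Step 4: GYYE
Step 5: AEYYYE
Step 6: AEYYYE  (unchanged — fixed point at step 5)

Answer: AEYYYE


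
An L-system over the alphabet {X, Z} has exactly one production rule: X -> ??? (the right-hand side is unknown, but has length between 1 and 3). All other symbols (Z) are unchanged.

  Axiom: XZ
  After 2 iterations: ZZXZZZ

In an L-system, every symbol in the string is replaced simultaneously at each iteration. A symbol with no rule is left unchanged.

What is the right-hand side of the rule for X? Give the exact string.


Answer: ZXZ

Derivation:
Trying X -> ZXZ:
  Step 0: XZ
  Step 1: ZXZZ
  Step 2: ZZXZZZ
Matches the given result.


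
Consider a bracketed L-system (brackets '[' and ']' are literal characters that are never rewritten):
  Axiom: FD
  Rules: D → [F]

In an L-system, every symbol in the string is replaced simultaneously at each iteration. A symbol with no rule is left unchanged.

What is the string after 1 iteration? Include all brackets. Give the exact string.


Step 0: FD
Step 1: F[F]

Answer: F[F]


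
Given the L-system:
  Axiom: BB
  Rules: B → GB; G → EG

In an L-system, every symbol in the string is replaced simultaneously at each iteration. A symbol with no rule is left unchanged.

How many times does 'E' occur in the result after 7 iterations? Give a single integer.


Answer: 42

Derivation:
Step 0: BB  (0 'E')
Step 1: GBGB  (0 'E')
Step 2: EGGBEGGB  (2 'E')
Step 3: EEGEGGBEEGEGGB  (6 'E')
Step 4: EEEGEEGEGGBEEEGEEGEGGB  (12 'E')
Step 5: EEEEGEEEGEEGEGGBEEEEGEEEGEEGEGGB  (20 'E')
Step 6: EEEEEGEEEEGEEEGEEGEGGBEEEEEGEEEEGEEEGEEGEGGB  (30 'E')
Step 7: EEEEEEGEEEEEGEEEEGEEEGEEGEGGBEEEEEEGEEEEEGEEEEGEEEGEEGEGGB  (42 'E')


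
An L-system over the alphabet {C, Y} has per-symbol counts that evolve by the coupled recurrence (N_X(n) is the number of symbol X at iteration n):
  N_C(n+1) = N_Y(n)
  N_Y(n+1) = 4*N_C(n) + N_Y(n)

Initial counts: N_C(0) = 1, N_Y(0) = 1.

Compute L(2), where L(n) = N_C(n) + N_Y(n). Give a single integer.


Step 0: N_C=1, N_Y=1, L=2
Step 1: N_C=1, N_Y=5, L=6
Step 2: N_C=5, N_Y=9, L=14

Answer: 14


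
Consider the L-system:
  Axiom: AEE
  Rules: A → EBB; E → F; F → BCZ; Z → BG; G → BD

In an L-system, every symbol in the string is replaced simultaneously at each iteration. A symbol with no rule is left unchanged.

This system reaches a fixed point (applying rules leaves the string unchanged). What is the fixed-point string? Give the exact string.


Answer: BCBBDBBBCBBDBCBBD

Derivation:
Step 0: AEE
Step 1: EBBFF
Step 2: FBBBCZBCZ
Step 3: BCZBBBCBGBCBG
Step 4: BCBGBBBCBBDBCBBD
Step 5: BCBBDBBBCBBDBCBBD
Step 6: BCBBDBBBCBBDBCBBD  (unchanged — fixed point at step 5)


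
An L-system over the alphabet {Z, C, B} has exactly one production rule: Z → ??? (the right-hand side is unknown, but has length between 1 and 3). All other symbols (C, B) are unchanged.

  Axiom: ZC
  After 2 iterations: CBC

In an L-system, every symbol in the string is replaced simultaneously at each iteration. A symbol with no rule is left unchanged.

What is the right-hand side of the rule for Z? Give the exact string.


Trying Z → CB:
  Step 0: ZC
  Step 1: CBC
  Step 2: CBC
Matches the given result.

Answer: CB


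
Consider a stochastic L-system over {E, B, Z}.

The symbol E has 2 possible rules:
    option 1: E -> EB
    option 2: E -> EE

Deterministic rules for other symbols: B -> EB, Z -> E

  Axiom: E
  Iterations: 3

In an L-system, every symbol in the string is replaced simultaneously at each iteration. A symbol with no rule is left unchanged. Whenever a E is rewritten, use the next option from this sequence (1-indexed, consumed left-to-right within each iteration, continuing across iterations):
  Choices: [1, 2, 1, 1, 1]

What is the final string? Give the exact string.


Answer: EBEBEBEB

Derivation:
Step 0: E
Step 1: EB  (used choices [1])
Step 2: EEEB  (used choices [2])
Step 3: EBEBEBEB  (used choices [1, 1, 1])


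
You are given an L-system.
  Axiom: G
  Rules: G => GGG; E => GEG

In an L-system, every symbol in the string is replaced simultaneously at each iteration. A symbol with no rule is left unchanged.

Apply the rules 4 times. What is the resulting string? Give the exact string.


Step 0: G
Step 1: GGG
Step 2: GGGGGGGGG
Step 3: GGGGGGGGGGGGGGGGGGGGGGGGGGG
Step 4: GGGGGGGGGGGGGGGGGGGGGGGGGGGGGGGGGGGGGGGGGGGGGGGGGGGGGGGGGGGGGGGGGGGGGGGGGGGGGGGGG

Answer: GGGGGGGGGGGGGGGGGGGGGGGGGGGGGGGGGGGGGGGGGGGGGGGGGGGGGGGGGGGGGGGGGGGGGGGGGGGGGGGGG


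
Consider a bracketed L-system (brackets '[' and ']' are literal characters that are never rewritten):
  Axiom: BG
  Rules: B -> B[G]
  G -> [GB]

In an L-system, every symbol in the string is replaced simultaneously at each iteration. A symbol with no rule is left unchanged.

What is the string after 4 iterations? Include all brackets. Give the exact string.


Answer: B[G][[GB]][[[GB]B[G]]][[[[GB]B[G]]B[G][[GB]]]][[[[GB]B[G]]B[G][[GB]]]B[G][[GB]][[[GB]B[G]]]]

Derivation:
Step 0: BG
Step 1: B[G][GB]
Step 2: B[G][[GB]][[GB]B[G]]
Step 3: B[G][[GB]][[[GB]B[G]]][[[GB]B[G]]B[G][[GB]]]
Step 4: B[G][[GB]][[[GB]B[G]]][[[[GB]B[G]]B[G][[GB]]]][[[[GB]B[G]]B[G][[GB]]]B[G][[GB]][[[GB]B[G]]]]


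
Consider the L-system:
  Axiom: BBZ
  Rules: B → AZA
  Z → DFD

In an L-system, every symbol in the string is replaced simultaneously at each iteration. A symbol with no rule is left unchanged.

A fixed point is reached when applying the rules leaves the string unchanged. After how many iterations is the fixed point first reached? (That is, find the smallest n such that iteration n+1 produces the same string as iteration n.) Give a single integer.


Step 0: BBZ
Step 1: AZAAZADFD
Step 2: ADFDAADFDADFD
Step 3: ADFDAADFDADFD  (unchanged — fixed point at step 2)

Answer: 2


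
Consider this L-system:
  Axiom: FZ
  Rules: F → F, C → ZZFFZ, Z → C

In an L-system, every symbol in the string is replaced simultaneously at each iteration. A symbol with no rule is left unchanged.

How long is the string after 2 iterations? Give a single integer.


Answer: 6

Derivation:
Step 0: length = 2
Step 1: length = 2
Step 2: length = 6


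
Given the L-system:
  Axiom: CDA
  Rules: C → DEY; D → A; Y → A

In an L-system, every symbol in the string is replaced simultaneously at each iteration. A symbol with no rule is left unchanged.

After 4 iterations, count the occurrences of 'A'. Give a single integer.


Answer: 4

Derivation:
Step 0: CDA  (1 'A')
Step 1: DEYAA  (2 'A')
Step 2: AEAAA  (4 'A')
Step 3: AEAAA  (4 'A')
Step 4: AEAAA  (4 'A')


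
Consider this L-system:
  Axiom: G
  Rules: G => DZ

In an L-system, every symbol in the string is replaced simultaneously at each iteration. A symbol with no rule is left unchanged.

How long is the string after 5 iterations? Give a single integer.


Step 0: length = 1
Step 1: length = 2
Step 2: length = 2
Step 3: length = 2
Step 4: length = 2
Step 5: length = 2

Answer: 2


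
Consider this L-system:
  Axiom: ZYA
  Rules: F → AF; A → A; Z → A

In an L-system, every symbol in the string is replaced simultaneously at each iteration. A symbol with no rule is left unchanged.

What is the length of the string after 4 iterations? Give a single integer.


Step 0: length = 3
Step 1: length = 3
Step 2: length = 3
Step 3: length = 3
Step 4: length = 3

Answer: 3


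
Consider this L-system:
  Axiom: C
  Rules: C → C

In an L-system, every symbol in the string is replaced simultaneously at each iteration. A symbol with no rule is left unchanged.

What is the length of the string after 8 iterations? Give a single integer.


Answer: 1

Derivation:
Step 0: length = 1
Step 1: length = 1
Step 2: length = 1
Step 3: length = 1
Step 4: length = 1
Step 5: length = 1
Step 6: length = 1
Step 7: length = 1
Step 8: length = 1


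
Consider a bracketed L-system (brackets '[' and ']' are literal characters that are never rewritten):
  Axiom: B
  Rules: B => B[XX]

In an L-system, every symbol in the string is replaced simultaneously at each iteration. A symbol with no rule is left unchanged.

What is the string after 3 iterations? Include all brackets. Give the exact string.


Step 0: B
Step 1: B[XX]
Step 2: B[XX][XX]
Step 3: B[XX][XX][XX]

Answer: B[XX][XX][XX]


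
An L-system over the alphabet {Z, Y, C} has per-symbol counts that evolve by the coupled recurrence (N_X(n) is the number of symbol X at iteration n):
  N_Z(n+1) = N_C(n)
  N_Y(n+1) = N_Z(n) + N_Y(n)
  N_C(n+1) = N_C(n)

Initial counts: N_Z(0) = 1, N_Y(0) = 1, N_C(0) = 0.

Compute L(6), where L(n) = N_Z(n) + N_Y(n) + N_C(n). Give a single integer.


Answer: 2

Derivation:
Step 0: N_Z=1, N_Y=1, N_C=0, L=2
Step 1: N_Z=0, N_Y=2, N_C=0, L=2
Step 2: N_Z=0, N_Y=2, N_C=0, L=2
Step 3: N_Z=0, N_Y=2, N_C=0, L=2
Step 4: N_Z=0, N_Y=2, N_C=0, L=2
Step 5: N_Z=0, N_Y=2, N_C=0, L=2
Step 6: N_Z=0, N_Y=2, N_C=0, L=2


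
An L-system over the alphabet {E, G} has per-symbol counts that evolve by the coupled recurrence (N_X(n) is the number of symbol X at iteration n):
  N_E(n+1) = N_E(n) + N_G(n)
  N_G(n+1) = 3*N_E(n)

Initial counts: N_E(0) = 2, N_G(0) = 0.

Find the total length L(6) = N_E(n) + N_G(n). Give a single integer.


Answer: 434

Derivation:
Step 0: N_E=2, N_G=0, L=2
Step 1: N_E=2, N_G=6, L=8
Step 2: N_E=8, N_G=6, L=14
Step 3: N_E=14, N_G=24, L=38
Step 4: N_E=38, N_G=42, L=80
Step 5: N_E=80, N_G=114, L=194
Step 6: N_E=194, N_G=240, L=434


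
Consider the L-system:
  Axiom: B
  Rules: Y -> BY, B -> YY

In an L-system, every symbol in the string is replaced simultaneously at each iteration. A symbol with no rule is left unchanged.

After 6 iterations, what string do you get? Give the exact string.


Answer: BYBYYYBYBYBYYYBYYYBYYYBYBYBYYYBYBYBYYYBYBYBYYYBYYYBYYYBYBYBYYYBY

Derivation:
Step 0: B
Step 1: YY
Step 2: BYBY
Step 3: YYBYYYBY
Step 4: BYBYYYBYBYBYYYBY
Step 5: YYBYYYBYBYBYYYBYYYBYYYBYBYBYYYBY
Step 6: BYBYYYBYBYBYYYBYYYBYYYBYBYBYYYBYBYBYYYBYBYBYYYBYYYBYYYBYBYBYYYBY


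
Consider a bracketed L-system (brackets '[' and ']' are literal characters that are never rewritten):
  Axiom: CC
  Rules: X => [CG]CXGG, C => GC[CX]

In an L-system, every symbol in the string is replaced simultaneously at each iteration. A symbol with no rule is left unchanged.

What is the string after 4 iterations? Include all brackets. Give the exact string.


Answer: GGGGC[CX][GC[CX][CG]CXGG][GGC[CX][GC[CX][CG]CXGG][GC[CX]G]GC[CX][CG]CXGGGG][GGGC[CX][GC[CX][CG]CXGG][GGC[CX][GC[CX][CG]CXGG][GC[CX]G]GC[CX][CG]CXGGGG][GGC[CX][GC[CX][CG]CXGG]G]GGC[CX][GC[CX][CG]CXGG][GC[CX]G]GC[CX][CG]CXGGGGGG]GGGGC[CX][GC[CX][CG]CXGG][GGC[CX][GC[CX][CG]CXGG][GC[CX]G]GC[CX][CG]CXGGGG][GGGC[CX][GC[CX][CG]CXGG][GGC[CX][GC[CX][CG]CXGG][GC[CX]G]GC[CX][CG]CXGGGG][GGC[CX][GC[CX][CG]CXGG]G]GGC[CX][GC[CX][CG]CXGG][GC[CX]G]GC[CX][CG]CXGGGGGG]

Derivation:
Step 0: CC
Step 1: GC[CX]GC[CX]
Step 2: GGC[CX][GC[CX][CG]CXGG]GGC[CX][GC[CX][CG]CXGG]
Step 3: GGGC[CX][GC[CX][CG]CXGG][GGC[CX][GC[CX][CG]CXGG][GC[CX]G]GC[CX][CG]CXGGGG]GGGC[CX][GC[CX][CG]CXGG][GGC[CX][GC[CX][CG]CXGG][GC[CX]G]GC[CX][CG]CXGGGG]
Step 4: GGGGC[CX][GC[CX][CG]CXGG][GGC[CX][GC[CX][CG]CXGG][GC[CX]G]GC[CX][CG]CXGGGG][GGGC[CX][GC[CX][CG]CXGG][GGC[CX][GC[CX][CG]CXGG][GC[CX]G]GC[CX][CG]CXGGGG][GGC[CX][GC[CX][CG]CXGG]G]GGC[CX][GC[CX][CG]CXGG][GC[CX]G]GC[CX][CG]CXGGGGGG]GGGGC[CX][GC[CX][CG]CXGG][GGC[CX][GC[CX][CG]CXGG][GC[CX]G]GC[CX][CG]CXGGGG][GGGC[CX][GC[CX][CG]CXGG][GGC[CX][GC[CX][CG]CXGG][GC[CX]G]GC[CX][CG]CXGGGG][GGC[CX][GC[CX][CG]CXGG]G]GGC[CX][GC[CX][CG]CXGG][GC[CX]G]GC[CX][CG]CXGGGGGG]


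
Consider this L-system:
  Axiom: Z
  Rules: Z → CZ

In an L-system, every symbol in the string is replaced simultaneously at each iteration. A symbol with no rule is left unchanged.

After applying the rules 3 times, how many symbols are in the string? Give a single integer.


Step 0: length = 1
Step 1: length = 2
Step 2: length = 3
Step 3: length = 4

Answer: 4


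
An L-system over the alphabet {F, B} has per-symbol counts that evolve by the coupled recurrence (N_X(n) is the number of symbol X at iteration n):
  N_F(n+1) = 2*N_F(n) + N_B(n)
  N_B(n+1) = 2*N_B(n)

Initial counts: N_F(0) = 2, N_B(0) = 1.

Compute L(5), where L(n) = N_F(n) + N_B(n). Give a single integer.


Answer: 176

Derivation:
Step 0: N_F=2, N_B=1, L=3
Step 1: N_F=5, N_B=2, L=7
Step 2: N_F=12, N_B=4, L=16
Step 3: N_F=28, N_B=8, L=36
Step 4: N_F=64, N_B=16, L=80
Step 5: N_F=144, N_B=32, L=176


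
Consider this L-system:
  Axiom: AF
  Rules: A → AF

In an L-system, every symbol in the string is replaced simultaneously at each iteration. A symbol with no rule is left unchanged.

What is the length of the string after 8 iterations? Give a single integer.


Answer: 10

Derivation:
Step 0: length = 2
Step 1: length = 3
Step 2: length = 4
Step 3: length = 5
Step 4: length = 6
Step 5: length = 7
Step 6: length = 8
Step 7: length = 9
Step 8: length = 10


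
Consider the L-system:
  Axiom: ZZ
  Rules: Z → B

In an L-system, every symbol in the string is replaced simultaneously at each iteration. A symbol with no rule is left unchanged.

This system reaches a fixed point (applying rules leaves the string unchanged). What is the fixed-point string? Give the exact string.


Step 0: ZZ
Step 1: BB
Step 2: BB  (unchanged — fixed point at step 1)

Answer: BB


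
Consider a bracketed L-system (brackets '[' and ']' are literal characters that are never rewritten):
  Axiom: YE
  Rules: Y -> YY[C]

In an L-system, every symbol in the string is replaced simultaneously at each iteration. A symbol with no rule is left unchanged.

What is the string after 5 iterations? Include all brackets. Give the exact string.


Step 0: YE
Step 1: YY[C]E
Step 2: YY[C]YY[C][C]E
Step 3: YY[C]YY[C][C]YY[C]YY[C][C][C]E
Step 4: YY[C]YY[C][C]YY[C]YY[C][C][C]YY[C]YY[C][C]YY[C]YY[C][C][C][C]E
Step 5: YY[C]YY[C][C]YY[C]YY[C][C][C]YY[C]YY[C][C]YY[C]YY[C][C][C][C]YY[C]YY[C][C]YY[C]YY[C][C][C]YY[C]YY[C][C]YY[C]YY[C][C][C][C][C]E

Answer: YY[C]YY[C][C]YY[C]YY[C][C][C]YY[C]YY[C][C]YY[C]YY[C][C][C][C]YY[C]YY[C][C]YY[C]YY[C][C][C]YY[C]YY[C][C]YY[C]YY[C][C][C][C][C]E


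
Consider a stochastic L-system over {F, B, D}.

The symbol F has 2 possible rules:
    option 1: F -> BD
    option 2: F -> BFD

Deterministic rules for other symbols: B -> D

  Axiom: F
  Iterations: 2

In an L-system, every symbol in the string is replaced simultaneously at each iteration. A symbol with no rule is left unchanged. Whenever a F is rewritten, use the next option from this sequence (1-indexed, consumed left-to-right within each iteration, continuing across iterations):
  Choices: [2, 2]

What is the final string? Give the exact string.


Step 0: F
Step 1: BFD  (used choices [2])
Step 2: DBFDD  (used choices [2])

Answer: DBFDD


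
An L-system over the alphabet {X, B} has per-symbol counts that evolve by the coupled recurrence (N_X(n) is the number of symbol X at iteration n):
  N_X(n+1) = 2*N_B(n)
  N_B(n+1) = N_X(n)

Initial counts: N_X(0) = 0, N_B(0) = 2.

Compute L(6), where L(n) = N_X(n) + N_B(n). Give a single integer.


Answer: 16

Derivation:
Step 0: N_X=0, N_B=2, L=2
Step 1: N_X=4, N_B=0, L=4
Step 2: N_X=0, N_B=4, L=4
Step 3: N_X=8, N_B=0, L=8
Step 4: N_X=0, N_B=8, L=8
Step 5: N_X=16, N_B=0, L=16
Step 6: N_X=0, N_B=16, L=16


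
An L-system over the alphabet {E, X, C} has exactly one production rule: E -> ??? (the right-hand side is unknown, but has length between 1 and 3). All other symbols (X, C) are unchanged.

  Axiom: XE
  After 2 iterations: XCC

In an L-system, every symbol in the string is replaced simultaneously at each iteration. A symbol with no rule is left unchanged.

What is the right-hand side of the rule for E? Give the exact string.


Answer: CC

Derivation:
Trying E -> CC:
  Step 0: XE
  Step 1: XCC
  Step 2: XCC
Matches the given result.


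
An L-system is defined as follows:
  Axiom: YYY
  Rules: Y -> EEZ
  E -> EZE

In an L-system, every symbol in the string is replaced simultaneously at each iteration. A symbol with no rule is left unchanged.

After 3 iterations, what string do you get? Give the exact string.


Step 0: YYY
Step 1: EEZEEZEEZ
Step 2: EZEEZEZEZEEZEZEZEEZEZ
Step 3: EZEZEZEEZEZEZEZEZEZEZEEZEZEZEZEZEZEZEEZEZEZEZ

Answer: EZEZEZEEZEZEZEZEZEZEZEEZEZEZEZEZEZEZEEZEZEZEZ


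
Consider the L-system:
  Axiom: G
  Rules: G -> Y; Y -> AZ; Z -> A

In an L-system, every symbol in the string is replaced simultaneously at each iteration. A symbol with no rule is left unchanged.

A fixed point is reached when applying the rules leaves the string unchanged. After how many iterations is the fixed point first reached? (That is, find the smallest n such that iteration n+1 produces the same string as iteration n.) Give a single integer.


Answer: 3

Derivation:
Step 0: G
Step 1: Y
Step 2: AZ
Step 3: AA
Step 4: AA  (unchanged — fixed point at step 3)


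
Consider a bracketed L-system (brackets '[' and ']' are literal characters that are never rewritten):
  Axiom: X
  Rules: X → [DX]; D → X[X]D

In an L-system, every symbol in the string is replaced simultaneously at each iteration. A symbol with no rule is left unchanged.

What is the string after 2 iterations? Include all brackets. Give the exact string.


Step 0: X
Step 1: [DX]
Step 2: [X[X]D[DX]]

Answer: [X[X]D[DX]]


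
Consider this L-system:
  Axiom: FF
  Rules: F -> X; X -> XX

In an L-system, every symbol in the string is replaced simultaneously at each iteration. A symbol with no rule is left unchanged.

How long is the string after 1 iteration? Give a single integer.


Answer: 2

Derivation:
Step 0: length = 2
Step 1: length = 2


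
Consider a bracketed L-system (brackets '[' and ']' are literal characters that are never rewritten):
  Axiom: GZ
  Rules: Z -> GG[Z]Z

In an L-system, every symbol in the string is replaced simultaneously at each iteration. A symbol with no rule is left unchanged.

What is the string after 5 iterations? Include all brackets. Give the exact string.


Answer: GGG[GG[GG[GG[GG[Z]Z]GG[Z]Z]GG[GG[Z]Z]GG[Z]Z]GG[GG[GG[Z]Z]GG[Z]Z]GG[GG[Z]Z]GG[Z]Z]GG[GG[GG[GG[Z]Z]GG[Z]Z]GG[GG[Z]Z]GG[Z]Z]GG[GG[GG[Z]Z]GG[Z]Z]GG[GG[Z]Z]GG[Z]Z

Derivation:
Step 0: GZ
Step 1: GGG[Z]Z
Step 2: GGG[GG[Z]Z]GG[Z]Z
Step 3: GGG[GG[GG[Z]Z]GG[Z]Z]GG[GG[Z]Z]GG[Z]Z
Step 4: GGG[GG[GG[GG[Z]Z]GG[Z]Z]GG[GG[Z]Z]GG[Z]Z]GG[GG[GG[Z]Z]GG[Z]Z]GG[GG[Z]Z]GG[Z]Z
Step 5: GGG[GG[GG[GG[GG[Z]Z]GG[Z]Z]GG[GG[Z]Z]GG[Z]Z]GG[GG[GG[Z]Z]GG[Z]Z]GG[GG[Z]Z]GG[Z]Z]GG[GG[GG[GG[Z]Z]GG[Z]Z]GG[GG[Z]Z]GG[Z]Z]GG[GG[GG[Z]Z]GG[Z]Z]GG[GG[Z]Z]GG[Z]Z
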